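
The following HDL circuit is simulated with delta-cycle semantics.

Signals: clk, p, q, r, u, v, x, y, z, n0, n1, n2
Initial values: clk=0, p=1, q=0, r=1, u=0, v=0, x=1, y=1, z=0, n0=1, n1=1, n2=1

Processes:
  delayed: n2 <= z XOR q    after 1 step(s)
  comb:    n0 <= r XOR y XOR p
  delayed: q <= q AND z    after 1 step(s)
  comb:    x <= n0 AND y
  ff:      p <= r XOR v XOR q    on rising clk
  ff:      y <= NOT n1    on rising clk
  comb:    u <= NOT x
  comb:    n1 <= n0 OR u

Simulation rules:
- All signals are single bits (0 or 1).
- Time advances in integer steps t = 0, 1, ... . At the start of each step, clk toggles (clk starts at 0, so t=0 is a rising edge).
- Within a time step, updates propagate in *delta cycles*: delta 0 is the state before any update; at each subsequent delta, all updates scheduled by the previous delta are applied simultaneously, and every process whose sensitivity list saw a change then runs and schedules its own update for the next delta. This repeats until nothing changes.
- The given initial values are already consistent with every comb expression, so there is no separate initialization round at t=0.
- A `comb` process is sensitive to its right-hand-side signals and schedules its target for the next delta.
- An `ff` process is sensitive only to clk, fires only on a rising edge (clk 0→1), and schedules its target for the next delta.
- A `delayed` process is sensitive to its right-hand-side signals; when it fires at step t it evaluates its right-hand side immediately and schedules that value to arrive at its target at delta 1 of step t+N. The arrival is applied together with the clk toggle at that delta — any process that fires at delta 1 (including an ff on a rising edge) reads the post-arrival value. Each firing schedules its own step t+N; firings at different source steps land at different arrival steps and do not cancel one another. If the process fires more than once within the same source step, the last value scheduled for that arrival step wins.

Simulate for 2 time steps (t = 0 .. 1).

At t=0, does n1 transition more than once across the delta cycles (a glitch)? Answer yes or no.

yes

t=0 Δ0: v=0 q=0 clk=0 y=1 n0=1 n2=1 z=0 p=1 u=0 n1=1 x=1 r=1
  Δ1: clk:0→1
  Δ2: y:1→0
  Δ3: n0:1→0, x:1→0
  Δ4: u:0→1, n1:1→0
  Δ5: n1:0→1
  (5Δ to stable)
t=1 Δ0: v=0 q=0 clk=1 y=0 n0=0 n2=1 z=0 p=1 u=1 n1=1 x=0 r=1
  Δ1: clk:1→0
  (1Δ to stable)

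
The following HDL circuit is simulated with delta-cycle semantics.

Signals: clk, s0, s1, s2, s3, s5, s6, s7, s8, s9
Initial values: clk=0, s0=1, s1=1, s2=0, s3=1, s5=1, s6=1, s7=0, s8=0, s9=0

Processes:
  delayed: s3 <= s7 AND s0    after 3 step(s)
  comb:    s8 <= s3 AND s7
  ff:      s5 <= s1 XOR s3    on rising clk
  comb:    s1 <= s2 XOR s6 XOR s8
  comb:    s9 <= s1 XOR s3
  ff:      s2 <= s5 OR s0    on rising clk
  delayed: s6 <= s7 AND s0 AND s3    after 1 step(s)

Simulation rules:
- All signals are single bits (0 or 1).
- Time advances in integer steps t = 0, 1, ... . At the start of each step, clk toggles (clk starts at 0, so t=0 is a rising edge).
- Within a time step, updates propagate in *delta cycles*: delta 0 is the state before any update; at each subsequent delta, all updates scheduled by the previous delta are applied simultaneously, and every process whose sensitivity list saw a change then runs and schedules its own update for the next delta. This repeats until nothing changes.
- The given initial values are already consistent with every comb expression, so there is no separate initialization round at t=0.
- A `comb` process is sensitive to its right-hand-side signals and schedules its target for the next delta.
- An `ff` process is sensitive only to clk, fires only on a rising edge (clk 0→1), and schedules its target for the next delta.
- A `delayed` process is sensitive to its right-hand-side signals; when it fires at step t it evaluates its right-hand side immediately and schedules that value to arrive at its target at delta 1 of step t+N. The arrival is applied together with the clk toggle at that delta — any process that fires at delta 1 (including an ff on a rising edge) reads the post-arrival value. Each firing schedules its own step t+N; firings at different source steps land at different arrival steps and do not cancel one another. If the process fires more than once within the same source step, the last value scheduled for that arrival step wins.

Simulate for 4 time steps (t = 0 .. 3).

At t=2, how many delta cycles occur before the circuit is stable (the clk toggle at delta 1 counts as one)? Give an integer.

[bits: s2,s6,s1,s5,s3,s8,s9,clk,s0,s7]
t=0: Δ0=0111100010 Δ1=0111100110 Δ2=1110100110 Δ3=1100100110 Δ4=1100101110 | 4Δ
t=1: Δ0=1100101110 Δ1=1100101010 | 1Δ
t=2: Δ0=1100101010 Δ1=1100101110 Δ2=1101101110 | 2Δ
t=3: Δ0=1101101110 Δ1=1101101010 | 1Δ

2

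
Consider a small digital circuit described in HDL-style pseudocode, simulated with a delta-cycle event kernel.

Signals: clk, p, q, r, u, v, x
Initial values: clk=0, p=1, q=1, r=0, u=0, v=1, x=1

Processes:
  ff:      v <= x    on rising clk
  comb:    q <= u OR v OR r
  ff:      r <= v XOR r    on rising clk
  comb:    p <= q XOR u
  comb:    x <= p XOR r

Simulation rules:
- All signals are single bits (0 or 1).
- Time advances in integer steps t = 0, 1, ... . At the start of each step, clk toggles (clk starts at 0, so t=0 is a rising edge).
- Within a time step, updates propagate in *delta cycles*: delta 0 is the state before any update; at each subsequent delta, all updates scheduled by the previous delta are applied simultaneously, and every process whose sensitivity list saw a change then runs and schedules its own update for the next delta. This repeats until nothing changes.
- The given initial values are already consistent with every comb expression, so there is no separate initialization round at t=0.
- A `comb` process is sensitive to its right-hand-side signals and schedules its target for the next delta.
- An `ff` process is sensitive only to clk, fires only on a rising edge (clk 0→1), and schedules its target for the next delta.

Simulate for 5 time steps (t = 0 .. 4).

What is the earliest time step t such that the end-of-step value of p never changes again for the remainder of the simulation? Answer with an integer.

2

[bits: v,clk,r,u,p,x,q]
t=0: Δ0=1000111 Δ1=1100111 Δ2=1110111 Δ3=1110101 | 3Δ
t=1: Δ0=1110101 Δ1=1010101 | 1Δ
t=2: Δ0=1010101 Δ1=1110101 Δ2=0100101 Δ3=0100110 Δ4=0100010 Δ5=0100000 | 5Δ
t=3: Δ0=0100000 Δ1=0000000 | 1Δ
t=4: Δ0=0000000 Δ1=0100000 | 1Δ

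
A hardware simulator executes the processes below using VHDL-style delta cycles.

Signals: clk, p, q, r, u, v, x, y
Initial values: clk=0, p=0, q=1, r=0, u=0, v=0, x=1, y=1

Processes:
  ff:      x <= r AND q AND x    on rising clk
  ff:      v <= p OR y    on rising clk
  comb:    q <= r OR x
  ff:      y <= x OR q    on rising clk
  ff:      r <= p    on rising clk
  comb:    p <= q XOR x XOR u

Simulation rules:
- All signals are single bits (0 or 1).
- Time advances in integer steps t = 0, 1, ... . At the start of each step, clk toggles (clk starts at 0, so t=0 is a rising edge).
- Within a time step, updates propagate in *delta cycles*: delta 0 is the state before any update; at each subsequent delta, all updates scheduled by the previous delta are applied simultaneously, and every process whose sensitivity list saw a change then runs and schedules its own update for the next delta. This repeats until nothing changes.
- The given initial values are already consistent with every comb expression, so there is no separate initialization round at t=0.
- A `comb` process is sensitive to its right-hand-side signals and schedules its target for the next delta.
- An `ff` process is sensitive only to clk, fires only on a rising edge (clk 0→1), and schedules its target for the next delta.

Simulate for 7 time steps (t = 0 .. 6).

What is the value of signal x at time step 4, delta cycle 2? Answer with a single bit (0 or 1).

t=0 Δ0: y=1 p=0 r=0 clk=0 x=1 q=1 u=0 v=0
  Δ1: clk:0→1
  Δ2: x:1→0, v:0→1
  Δ3: p:0→1, q:1→0
  Δ4: p:1→0
  (4Δ to stable)
t=1 Δ0: y=1 p=0 r=0 clk=1 x=0 q=0 u=0 v=1
  Δ1: clk:1→0
  (1Δ to stable)
t=2 Δ0: y=1 p=0 r=0 clk=0 x=0 q=0 u=0 v=1
  Δ1: clk:0→1
  Δ2: y:1→0
  (2Δ to stable)
t=3 Δ0: y=0 p=0 r=0 clk=1 x=0 q=0 u=0 v=1
  Δ1: clk:1→0
  (1Δ to stable)
t=4 Δ0: y=0 p=0 r=0 clk=0 x=0 q=0 u=0 v=1
  Δ1: clk:0→1
  Δ2: v:1→0
  (2Δ to stable)
t=5 Δ0: y=0 p=0 r=0 clk=1 x=0 q=0 u=0 v=0
  Δ1: clk:1→0
  (1Δ to stable)
t=6 Δ0: y=0 p=0 r=0 clk=0 x=0 q=0 u=0 v=0
  Δ1: clk:0→1
  (1Δ to stable)

0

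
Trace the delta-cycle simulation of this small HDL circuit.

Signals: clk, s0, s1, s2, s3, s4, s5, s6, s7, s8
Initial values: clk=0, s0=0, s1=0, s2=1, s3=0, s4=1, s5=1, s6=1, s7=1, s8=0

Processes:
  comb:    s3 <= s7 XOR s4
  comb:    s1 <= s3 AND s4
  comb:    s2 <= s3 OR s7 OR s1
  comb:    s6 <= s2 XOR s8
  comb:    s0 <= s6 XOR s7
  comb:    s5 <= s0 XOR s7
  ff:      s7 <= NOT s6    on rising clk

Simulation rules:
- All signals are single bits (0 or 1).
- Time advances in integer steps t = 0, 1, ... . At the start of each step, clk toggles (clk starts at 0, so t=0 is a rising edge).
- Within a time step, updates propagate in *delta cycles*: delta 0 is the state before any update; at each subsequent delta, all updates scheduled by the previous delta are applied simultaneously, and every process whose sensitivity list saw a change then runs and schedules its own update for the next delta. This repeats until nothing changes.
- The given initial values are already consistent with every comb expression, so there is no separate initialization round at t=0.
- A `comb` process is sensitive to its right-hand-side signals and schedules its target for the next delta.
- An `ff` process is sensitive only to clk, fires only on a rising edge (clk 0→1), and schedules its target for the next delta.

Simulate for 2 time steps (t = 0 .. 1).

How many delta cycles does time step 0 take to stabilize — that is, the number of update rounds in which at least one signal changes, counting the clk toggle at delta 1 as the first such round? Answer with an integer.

7

t=0 Δ0: s2=1 s3=0 clk=0 s5=1 s8=0 s6=1 s0=0 s1=0 s4=1 s7=1
  Δ1: clk:0→1
  Δ2: s7:1→0
  Δ3: s2:1→0, s3:0→1, s5:1→0, s0:0→1
  Δ4: s2:0→1, s5:0→1, s6:1→0, s1:0→1
  Δ5: s6:0→1, s0:1→0
  Δ6: s5:1→0, s0:0→1
  Δ7: s5:0→1
  (7Δ to stable)
t=1 Δ0: s2=1 s3=1 clk=1 s5=1 s8=0 s6=1 s0=1 s1=1 s4=1 s7=0
  Δ1: clk:1→0
  (1Δ to stable)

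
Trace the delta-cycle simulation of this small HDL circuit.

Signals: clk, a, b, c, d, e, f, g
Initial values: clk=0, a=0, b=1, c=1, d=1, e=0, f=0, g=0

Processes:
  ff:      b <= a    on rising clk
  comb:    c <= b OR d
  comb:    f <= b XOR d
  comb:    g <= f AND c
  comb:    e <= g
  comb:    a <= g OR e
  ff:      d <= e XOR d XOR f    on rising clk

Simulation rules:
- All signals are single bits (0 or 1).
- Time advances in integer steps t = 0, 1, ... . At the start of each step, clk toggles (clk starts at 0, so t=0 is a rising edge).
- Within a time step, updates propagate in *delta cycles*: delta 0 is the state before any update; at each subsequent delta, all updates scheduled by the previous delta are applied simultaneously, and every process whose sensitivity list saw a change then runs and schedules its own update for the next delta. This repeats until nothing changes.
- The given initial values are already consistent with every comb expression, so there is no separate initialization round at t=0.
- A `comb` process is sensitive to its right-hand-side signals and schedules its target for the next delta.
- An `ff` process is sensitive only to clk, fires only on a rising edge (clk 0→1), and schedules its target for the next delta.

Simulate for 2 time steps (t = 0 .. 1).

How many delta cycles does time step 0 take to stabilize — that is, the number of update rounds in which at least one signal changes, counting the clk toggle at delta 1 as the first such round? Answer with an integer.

5

t0.Δ0 a=0 e=0 b=1 f=0 clk=0 d=1 g=0 c=1
t0.Δ1 a=0 e=0 b=1 f=0 clk=1 d=1 g=0 c=1
t0.Δ2 a=0 e=0 b=0 f=0 clk=1 d=1 g=0 c=1
t0.Δ3 a=0 e=0 b=0 f=1 clk=1 d=1 g=0 c=1
t0.Δ4 a=0 e=0 b=0 f=1 clk=1 d=1 g=1 c=1
t0.Δ5 a=1 e=1 b=0 f=1 clk=1 d=1 g=1 c=1
t1.Δ0 a=1 e=1 b=0 f=1 clk=1 d=1 g=1 c=1
t1.Δ1 a=1 e=1 b=0 f=1 clk=0 d=1 g=1 c=1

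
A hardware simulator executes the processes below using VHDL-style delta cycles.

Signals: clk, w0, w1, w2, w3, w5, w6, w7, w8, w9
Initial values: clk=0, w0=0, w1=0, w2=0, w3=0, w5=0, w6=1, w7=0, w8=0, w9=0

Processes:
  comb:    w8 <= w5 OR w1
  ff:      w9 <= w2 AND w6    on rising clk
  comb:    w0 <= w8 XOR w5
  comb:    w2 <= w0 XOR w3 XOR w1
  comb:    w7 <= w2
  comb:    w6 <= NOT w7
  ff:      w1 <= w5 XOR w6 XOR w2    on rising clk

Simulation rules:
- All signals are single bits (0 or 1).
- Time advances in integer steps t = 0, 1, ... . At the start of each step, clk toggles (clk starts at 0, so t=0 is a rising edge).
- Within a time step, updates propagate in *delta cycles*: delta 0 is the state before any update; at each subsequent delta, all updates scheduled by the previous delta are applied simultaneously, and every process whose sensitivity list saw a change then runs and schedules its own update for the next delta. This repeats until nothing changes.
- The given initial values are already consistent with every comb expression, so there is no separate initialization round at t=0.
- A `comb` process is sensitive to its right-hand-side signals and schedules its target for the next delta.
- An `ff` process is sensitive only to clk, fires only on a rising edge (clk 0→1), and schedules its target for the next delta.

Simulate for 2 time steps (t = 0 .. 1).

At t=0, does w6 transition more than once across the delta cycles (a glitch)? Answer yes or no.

t0.Δ0 w8=0 w2=0 w0=0 w1=0 w5=0 w7=0 w6=1 w9=0 clk=0 w3=0
t0.Δ1 w8=0 w2=0 w0=0 w1=0 w5=0 w7=0 w6=1 w9=0 clk=1 w3=0
t0.Δ2 w8=0 w2=0 w0=0 w1=1 w5=0 w7=0 w6=1 w9=0 clk=1 w3=0
t0.Δ3 w8=1 w2=1 w0=0 w1=1 w5=0 w7=0 w6=1 w9=0 clk=1 w3=0
t0.Δ4 w8=1 w2=1 w0=1 w1=1 w5=0 w7=1 w6=1 w9=0 clk=1 w3=0
t0.Δ5 w8=1 w2=0 w0=1 w1=1 w5=0 w7=1 w6=0 w9=0 clk=1 w3=0
t0.Δ6 w8=1 w2=0 w0=1 w1=1 w5=0 w7=0 w6=0 w9=0 clk=1 w3=0
t0.Δ7 w8=1 w2=0 w0=1 w1=1 w5=0 w7=0 w6=1 w9=0 clk=1 w3=0
t1.Δ0 w8=1 w2=0 w0=1 w1=1 w5=0 w7=0 w6=1 w9=0 clk=1 w3=0
t1.Δ1 w8=1 w2=0 w0=1 w1=1 w5=0 w7=0 w6=1 w9=0 clk=0 w3=0

yes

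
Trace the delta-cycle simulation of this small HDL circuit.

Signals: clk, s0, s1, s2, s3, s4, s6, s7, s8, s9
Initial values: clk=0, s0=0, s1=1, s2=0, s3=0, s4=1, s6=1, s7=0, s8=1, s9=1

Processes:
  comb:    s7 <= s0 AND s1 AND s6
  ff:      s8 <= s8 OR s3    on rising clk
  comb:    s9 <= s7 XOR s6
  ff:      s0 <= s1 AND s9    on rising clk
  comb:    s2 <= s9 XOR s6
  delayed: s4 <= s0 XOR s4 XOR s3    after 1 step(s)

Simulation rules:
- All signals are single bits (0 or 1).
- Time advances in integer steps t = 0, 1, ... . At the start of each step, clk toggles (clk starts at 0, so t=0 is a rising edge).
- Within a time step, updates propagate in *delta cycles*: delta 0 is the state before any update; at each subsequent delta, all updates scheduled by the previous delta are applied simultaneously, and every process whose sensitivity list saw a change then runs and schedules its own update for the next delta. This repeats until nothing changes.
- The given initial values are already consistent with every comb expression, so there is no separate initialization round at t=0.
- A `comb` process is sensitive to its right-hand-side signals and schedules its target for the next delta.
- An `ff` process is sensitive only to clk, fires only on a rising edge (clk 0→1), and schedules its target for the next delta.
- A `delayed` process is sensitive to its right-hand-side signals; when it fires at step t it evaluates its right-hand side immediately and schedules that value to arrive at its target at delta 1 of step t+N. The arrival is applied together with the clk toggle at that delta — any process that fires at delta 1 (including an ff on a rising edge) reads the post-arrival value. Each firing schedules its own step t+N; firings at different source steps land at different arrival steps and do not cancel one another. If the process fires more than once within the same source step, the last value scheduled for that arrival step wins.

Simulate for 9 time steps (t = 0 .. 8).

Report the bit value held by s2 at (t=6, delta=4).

t=0 Δ0: s0=0 s1=1 s7=0 clk=0 s6=1 s8=1 s2=0 s9=1 s3=0 s4=1
  Δ1: clk:0→1
  Δ2: s0:0→1
  Δ3: s7:0→1
  Δ4: s9:1→0
  Δ5: s2:0→1
  (5Δ to stable)
t=1 Δ0: s0=1 s1=1 s7=1 clk=1 s6=1 s8=1 s2=1 s9=0 s3=0 s4=1
  Δ1: clk:1→0, s4:1→0
  (1Δ to stable)
t=2 Δ0: s0=1 s1=1 s7=1 clk=0 s6=1 s8=1 s2=1 s9=0 s3=0 s4=0
  Δ1: clk:0→1, s4:0→1
  Δ2: s0:1→0
  Δ3: s7:1→0
  Δ4: s9:0→1
  Δ5: s2:1→0
  (5Δ to stable)
t=3 Δ0: s0=0 s1=1 s7=0 clk=1 s6=1 s8=1 s2=0 s9=1 s3=0 s4=1
  Δ1: clk:1→0
  (1Δ to stable)
t=4 Δ0: s0=0 s1=1 s7=0 clk=0 s6=1 s8=1 s2=0 s9=1 s3=0 s4=1
  Δ1: clk:0→1
  Δ2: s0:0→1
  Δ3: s7:0→1
  Δ4: s9:1→0
  Δ5: s2:0→1
  (5Δ to stable)
t=5 Δ0: s0=1 s1=1 s7=1 clk=1 s6=1 s8=1 s2=1 s9=0 s3=0 s4=1
  Δ1: clk:1→0, s4:1→0
  (1Δ to stable)
t=6 Δ0: s0=1 s1=1 s7=1 clk=0 s6=1 s8=1 s2=1 s9=0 s3=0 s4=0
  Δ1: clk:0→1, s4:0→1
  Δ2: s0:1→0
  Δ3: s7:1→0
  Δ4: s9:0→1
  Δ5: s2:1→0
  (5Δ to stable)
t=7 Δ0: s0=0 s1=1 s7=0 clk=1 s6=1 s8=1 s2=0 s9=1 s3=0 s4=1
  Δ1: clk:1→0
  (1Δ to stable)
t=8 Δ0: s0=0 s1=1 s7=0 clk=0 s6=1 s8=1 s2=0 s9=1 s3=0 s4=1
  Δ1: clk:0→1
  Δ2: s0:0→1
  Δ3: s7:0→1
  Δ4: s9:1→0
  Δ5: s2:0→1
  (5Δ to stable)

1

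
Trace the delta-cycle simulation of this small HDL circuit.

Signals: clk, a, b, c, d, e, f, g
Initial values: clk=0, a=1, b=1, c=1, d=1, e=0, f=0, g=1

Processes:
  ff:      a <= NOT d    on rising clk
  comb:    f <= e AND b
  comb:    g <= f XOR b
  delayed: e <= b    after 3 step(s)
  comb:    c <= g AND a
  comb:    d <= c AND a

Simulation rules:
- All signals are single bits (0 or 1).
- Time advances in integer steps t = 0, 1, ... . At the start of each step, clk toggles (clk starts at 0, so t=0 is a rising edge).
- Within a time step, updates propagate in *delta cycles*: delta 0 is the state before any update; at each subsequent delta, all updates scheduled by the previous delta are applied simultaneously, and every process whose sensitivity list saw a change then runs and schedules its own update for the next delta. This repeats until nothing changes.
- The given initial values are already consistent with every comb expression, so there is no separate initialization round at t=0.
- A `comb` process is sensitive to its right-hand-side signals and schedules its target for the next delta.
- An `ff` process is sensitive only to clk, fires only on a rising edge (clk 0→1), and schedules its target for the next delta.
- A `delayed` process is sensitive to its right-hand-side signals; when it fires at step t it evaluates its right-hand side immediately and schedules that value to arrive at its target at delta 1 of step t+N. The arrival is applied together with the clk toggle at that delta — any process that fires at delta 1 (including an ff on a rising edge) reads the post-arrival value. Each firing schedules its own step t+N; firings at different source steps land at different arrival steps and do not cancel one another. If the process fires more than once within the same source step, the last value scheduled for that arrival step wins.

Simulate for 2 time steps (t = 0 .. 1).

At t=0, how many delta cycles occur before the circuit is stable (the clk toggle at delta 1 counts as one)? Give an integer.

3

[bits: g,c,b,a,clk,f,d,e]
t=0: Δ0=11110010 Δ1=11111010 Δ2=11101010 Δ3=10101000 | 3Δ
t=1: Δ0=10101000 Δ1=10100000 | 1Δ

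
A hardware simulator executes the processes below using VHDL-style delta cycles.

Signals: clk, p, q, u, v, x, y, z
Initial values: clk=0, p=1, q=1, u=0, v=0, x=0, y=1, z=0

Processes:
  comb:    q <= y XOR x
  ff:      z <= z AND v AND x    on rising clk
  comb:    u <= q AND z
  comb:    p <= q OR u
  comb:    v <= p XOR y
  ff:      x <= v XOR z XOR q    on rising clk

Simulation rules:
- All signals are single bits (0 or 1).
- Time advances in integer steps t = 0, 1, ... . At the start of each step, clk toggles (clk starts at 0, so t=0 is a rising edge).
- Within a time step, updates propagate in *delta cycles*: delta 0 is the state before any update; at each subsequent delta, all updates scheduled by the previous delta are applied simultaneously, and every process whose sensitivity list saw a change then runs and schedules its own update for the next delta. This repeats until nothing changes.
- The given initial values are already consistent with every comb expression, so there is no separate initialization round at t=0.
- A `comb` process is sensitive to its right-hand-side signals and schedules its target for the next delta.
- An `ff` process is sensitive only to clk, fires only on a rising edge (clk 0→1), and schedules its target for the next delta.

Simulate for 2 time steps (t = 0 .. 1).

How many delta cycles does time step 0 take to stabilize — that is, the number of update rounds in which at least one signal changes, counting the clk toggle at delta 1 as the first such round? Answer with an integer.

5

[bits: z,x,u,p,q,v,clk,y]
t=0: Δ0=00011001 Δ1=00011011 Δ2=01011011 Δ3=01010011 Δ4=01000011 Δ5=01000111 | 5Δ
t=1: Δ0=01000111 Δ1=01000101 | 1Δ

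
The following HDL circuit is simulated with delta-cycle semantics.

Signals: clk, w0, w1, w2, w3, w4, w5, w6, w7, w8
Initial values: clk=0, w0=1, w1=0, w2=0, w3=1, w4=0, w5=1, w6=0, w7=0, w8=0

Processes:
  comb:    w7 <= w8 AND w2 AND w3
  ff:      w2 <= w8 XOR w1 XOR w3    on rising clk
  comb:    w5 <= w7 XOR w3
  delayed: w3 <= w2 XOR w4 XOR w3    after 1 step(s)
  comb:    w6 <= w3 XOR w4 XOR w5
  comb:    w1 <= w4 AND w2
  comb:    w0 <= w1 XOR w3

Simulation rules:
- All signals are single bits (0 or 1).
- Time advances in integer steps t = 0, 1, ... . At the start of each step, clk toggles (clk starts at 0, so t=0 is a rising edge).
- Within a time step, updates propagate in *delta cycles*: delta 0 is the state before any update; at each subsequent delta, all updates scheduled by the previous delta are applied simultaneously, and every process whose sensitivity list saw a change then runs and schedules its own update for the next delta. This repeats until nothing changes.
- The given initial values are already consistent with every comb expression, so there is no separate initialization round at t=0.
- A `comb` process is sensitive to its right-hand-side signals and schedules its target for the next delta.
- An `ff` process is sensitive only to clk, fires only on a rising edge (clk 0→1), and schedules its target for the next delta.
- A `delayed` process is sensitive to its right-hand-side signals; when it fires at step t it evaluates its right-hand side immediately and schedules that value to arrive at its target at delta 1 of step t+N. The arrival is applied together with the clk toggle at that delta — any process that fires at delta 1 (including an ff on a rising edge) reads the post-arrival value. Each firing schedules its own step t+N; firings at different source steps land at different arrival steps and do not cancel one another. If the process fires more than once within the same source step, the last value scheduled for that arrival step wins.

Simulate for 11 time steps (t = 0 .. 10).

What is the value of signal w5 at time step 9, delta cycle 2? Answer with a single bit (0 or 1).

t0.Δ0 w7=0 clk=0 w0=1 w4=0 w3=1 w5=1 w6=0 w2=0 w8=0 w1=0
t0.Δ1 w7=0 clk=1 w0=1 w4=0 w3=1 w5=1 w6=0 w2=0 w8=0 w1=0
t0.Δ2 w7=0 clk=1 w0=1 w4=0 w3=1 w5=1 w6=0 w2=1 w8=0 w1=0
t1.Δ0 w7=0 clk=1 w0=1 w4=0 w3=1 w5=1 w6=0 w2=1 w8=0 w1=0
t1.Δ1 w7=0 clk=0 w0=1 w4=0 w3=0 w5=1 w6=0 w2=1 w8=0 w1=0
t1.Δ2 w7=0 clk=0 w0=0 w4=0 w3=0 w5=0 w6=1 w2=1 w8=0 w1=0
t1.Δ3 w7=0 clk=0 w0=0 w4=0 w3=0 w5=0 w6=0 w2=1 w8=0 w1=0
t2.Δ0 w7=0 clk=0 w0=0 w4=0 w3=0 w5=0 w6=0 w2=1 w8=0 w1=0
t2.Δ1 w7=0 clk=1 w0=0 w4=0 w3=1 w5=0 w6=0 w2=1 w8=0 w1=0
t2.Δ2 w7=0 clk=1 w0=1 w4=0 w3=1 w5=1 w6=1 w2=1 w8=0 w1=0
t2.Δ3 w7=0 clk=1 w0=1 w4=0 w3=1 w5=1 w6=0 w2=1 w8=0 w1=0
t3.Δ0 w7=0 clk=1 w0=1 w4=0 w3=1 w5=1 w6=0 w2=1 w8=0 w1=0
t3.Δ1 w7=0 clk=0 w0=1 w4=0 w3=0 w5=1 w6=0 w2=1 w8=0 w1=0
t3.Δ2 w7=0 clk=0 w0=0 w4=0 w3=0 w5=0 w6=1 w2=1 w8=0 w1=0
t3.Δ3 w7=0 clk=0 w0=0 w4=0 w3=0 w5=0 w6=0 w2=1 w8=0 w1=0
t4.Δ0 w7=0 clk=0 w0=0 w4=0 w3=0 w5=0 w6=0 w2=1 w8=0 w1=0
t4.Δ1 w7=0 clk=1 w0=0 w4=0 w3=1 w5=0 w6=0 w2=1 w8=0 w1=0
t4.Δ2 w7=0 clk=1 w0=1 w4=0 w3=1 w5=1 w6=1 w2=1 w8=0 w1=0
t4.Δ3 w7=0 clk=1 w0=1 w4=0 w3=1 w5=1 w6=0 w2=1 w8=0 w1=0
t5.Δ0 w7=0 clk=1 w0=1 w4=0 w3=1 w5=1 w6=0 w2=1 w8=0 w1=0
t5.Δ1 w7=0 clk=0 w0=1 w4=0 w3=0 w5=1 w6=0 w2=1 w8=0 w1=0
t5.Δ2 w7=0 clk=0 w0=0 w4=0 w3=0 w5=0 w6=1 w2=1 w8=0 w1=0
t5.Δ3 w7=0 clk=0 w0=0 w4=0 w3=0 w5=0 w6=0 w2=1 w8=0 w1=0
t6.Δ0 w7=0 clk=0 w0=0 w4=0 w3=0 w5=0 w6=0 w2=1 w8=0 w1=0
t6.Δ1 w7=0 clk=1 w0=0 w4=0 w3=1 w5=0 w6=0 w2=1 w8=0 w1=0
t6.Δ2 w7=0 clk=1 w0=1 w4=0 w3=1 w5=1 w6=1 w2=1 w8=0 w1=0
t6.Δ3 w7=0 clk=1 w0=1 w4=0 w3=1 w5=1 w6=0 w2=1 w8=0 w1=0
t7.Δ0 w7=0 clk=1 w0=1 w4=0 w3=1 w5=1 w6=0 w2=1 w8=0 w1=0
t7.Δ1 w7=0 clk=0 w0=1 w4=0 w3=0 w5=1 w6=0 w2=1 w8=0 w1=0
t7.Δ2 w7=0 clk=0 w0=0 w4=0 w3=0 w5=0 w6=1 w2=1 w8=0 w1=0
t7.Δ3 w7=0 clk=0 w0=0 w4=0 w3=0 w5=0 w6=0 w2=1 w8=0 w1=0
t8.Δ0 w7=0 clk=0 w0=0 w4=0 w3=0 w5=0 w6=0 w2=1 w8=0 w1=0
t8.Δ1 w7=0 clk=1 w0=0 w4=0 w3=1 w5=0 w6=0 w2=1 w8=0 w1=0
t8.Δ2 w7=0 clk=1 w0=1 w4=0 w3=1 w5=1 w6=1 w2=1 w8=0 w1=0
t8.Δ3 w7=0 clk=1 w0=1 w4=0 w3=1 w5=1 w6=0 w2=1 w8=0 w1=0
t9.Δ0 w7=0 clk=1 w0=1 w4=0 w3=1 w5=1 w6=0 w2=1 w8=0 w1=0
t9.Δ1 w7=0 clk=0 w0=1 w4=0 w3=0 w5=1 w6=0 w2=1 w8=0 w1=0
t9.Δ2 w7=0 clk=0 w0=0 w4=0 w3=0 w5=0 w6=1 w2=1 w8=0 w1=0
t9.Δ3 w7=0 clk=0 w0=0 w4=0 w3=0 w5=0 w6=0 w2=1 w8=0 w1=0
t10.Δ0 w7=0 clk=0 w0=0 w4=0 w3=0 w5=0 w6=0 w2=1 w8=0 w1=0
t10.Δ1 w7=0 clk=1 w0=0 w4=0 w3=1 w5=0 w6=0 w2=1 w8=0 w1=0
t10.Δ2 w7=0 clk=1 w0=1 w4=0 w3=1 w5=1 w6=1 w2=1 w8=0 w1=0
t10.Δ3 w7=0 clk=1 w0=1 w4=0 w3=1 w5=1 w6=0 w2=1 w8=0 w1=0

0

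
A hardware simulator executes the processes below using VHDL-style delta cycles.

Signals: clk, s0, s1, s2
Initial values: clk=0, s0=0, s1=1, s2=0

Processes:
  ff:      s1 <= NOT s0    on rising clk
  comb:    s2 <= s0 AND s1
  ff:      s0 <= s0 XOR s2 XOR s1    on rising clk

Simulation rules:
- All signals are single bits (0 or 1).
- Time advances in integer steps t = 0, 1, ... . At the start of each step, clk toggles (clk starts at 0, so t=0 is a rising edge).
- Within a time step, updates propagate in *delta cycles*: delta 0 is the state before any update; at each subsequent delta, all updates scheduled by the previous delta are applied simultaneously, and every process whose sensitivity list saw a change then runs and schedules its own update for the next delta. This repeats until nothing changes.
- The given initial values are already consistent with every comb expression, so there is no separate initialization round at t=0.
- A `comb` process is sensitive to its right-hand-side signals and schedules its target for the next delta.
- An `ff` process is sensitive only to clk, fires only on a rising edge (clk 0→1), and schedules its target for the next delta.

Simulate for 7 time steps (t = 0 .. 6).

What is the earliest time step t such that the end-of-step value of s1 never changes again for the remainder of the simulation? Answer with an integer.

[bits: clk,s0,s1,s2]
t=0: Δ0=0010 Δ1=1010 Δ2=1110 Δ3=1111 | 3Δ
t=1: Δ0=1111 Δ1=0111 | 1Δ
t=2: Δ0=0111 Δ1=1111 Δ2=1101 Δ3=1100 | 3Δ
t=3: Δ0=1100 Δ1=0100 | 1Δ
t=4: Δ0=0100 Δ1=1100 | 1Δ
t=5: Δ0=1100 Δ1=0100 | 1Δ
t=6: Δ0=0100 Δ1=1100 | 1Δ

2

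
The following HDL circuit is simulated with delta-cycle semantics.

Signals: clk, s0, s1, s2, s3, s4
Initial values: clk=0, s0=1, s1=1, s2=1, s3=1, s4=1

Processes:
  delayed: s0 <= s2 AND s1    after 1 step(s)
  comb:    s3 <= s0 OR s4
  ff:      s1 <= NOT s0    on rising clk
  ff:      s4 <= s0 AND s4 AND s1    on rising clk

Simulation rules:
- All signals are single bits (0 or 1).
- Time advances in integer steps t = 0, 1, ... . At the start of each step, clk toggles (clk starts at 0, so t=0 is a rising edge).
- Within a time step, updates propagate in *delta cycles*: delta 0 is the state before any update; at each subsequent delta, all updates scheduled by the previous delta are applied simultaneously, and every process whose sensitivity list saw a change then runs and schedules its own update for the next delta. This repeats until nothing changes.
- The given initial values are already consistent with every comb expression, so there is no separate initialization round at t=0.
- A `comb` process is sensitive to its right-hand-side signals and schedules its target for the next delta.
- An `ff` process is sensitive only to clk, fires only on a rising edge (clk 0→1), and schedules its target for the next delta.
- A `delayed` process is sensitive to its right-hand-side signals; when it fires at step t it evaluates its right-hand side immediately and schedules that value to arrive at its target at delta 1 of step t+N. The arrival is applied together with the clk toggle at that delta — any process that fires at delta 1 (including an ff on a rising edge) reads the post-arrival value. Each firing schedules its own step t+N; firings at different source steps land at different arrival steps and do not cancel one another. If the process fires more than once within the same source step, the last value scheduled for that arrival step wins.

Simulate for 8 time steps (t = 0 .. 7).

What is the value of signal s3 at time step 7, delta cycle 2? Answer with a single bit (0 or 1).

t0.Δ0 s4=1 s2=1 s3=1 s0=1 clk=0 s1=1
t0.Δ1 s4=1 s2=1 s3=1 s0=1 clk=1 s1=1
t0.Δ2 s4=1 s2=1 s3=1 s0=1 clk=1 s1=0
t1.Δ0 s4=1 s2=1 s3=1 s0=1 clk=1 s1=0
t1.Δ1 s4=1 s2=1 s3=1 s0=0 clk=0 s1=0
t2.Δ0 s4=1 s2=1 s3=1 s0=0 clk=0 s1=0
t2.Δ1 s4=1 s2=1 s3=1 s0=0 clk=1 s1=0
t2.Δ2 s4=0 s2=1 s3=1 s0=0 clk=1 s1=1
t2.Δ3 s4=0 s2=1 s3=0 s0=0 clk=1 s1=1
t3.Δ0 s4=0 s2=1 s3=0 s0=0 clk=1 s1=1
t3.Δ1 s4=0 s2=1 s3=0 s0=1 clk=0 s1=1
t3.Δ2 s4=0 s2=1 s3=1 s0=1 clk=0 s1=1
t4.Δ0 s4=0 s2=1 s3=1 s0=1 clk=0 s1=1
t4.Δ1 s4=0 s2=1 s3=1 s0=1 clk=1 s1=1
t4.Δ2 s4=0 s2=1 s3=1 s0=1 clk=1 s1=0
t5.Δ0 s4=0 s2=1 s3=1 s0=1 clk=1 s1=0
t5.Δ1 s4=0 s2=1 s3=1 s0=0 clk=0 s1=0
t5.Δ2 s4=0 s2=1 s3=0 s0=0 clk=0 s1=0
t6.Δ0 s4=0 s2=1 s3=0 s0=0 clk=0 s1=0
t6.Δ1 s4=0 s2=1 s3=0 s0=0 clk=1 s1=0
t6.Δ2 s4=0 s2=1 s3=0 s0=0 clk=1 s1=1
t7.Δ0 s4=0 s2=1 s3=0 s0=0 clk=1 s1=1
t7.Δ1 s4=0 s2=1 s3=0 s0=1 clk=0 s1=1
t7.Δ2 s4=0 s2=1 s3=1 s0=1 clk=0 s1=1

1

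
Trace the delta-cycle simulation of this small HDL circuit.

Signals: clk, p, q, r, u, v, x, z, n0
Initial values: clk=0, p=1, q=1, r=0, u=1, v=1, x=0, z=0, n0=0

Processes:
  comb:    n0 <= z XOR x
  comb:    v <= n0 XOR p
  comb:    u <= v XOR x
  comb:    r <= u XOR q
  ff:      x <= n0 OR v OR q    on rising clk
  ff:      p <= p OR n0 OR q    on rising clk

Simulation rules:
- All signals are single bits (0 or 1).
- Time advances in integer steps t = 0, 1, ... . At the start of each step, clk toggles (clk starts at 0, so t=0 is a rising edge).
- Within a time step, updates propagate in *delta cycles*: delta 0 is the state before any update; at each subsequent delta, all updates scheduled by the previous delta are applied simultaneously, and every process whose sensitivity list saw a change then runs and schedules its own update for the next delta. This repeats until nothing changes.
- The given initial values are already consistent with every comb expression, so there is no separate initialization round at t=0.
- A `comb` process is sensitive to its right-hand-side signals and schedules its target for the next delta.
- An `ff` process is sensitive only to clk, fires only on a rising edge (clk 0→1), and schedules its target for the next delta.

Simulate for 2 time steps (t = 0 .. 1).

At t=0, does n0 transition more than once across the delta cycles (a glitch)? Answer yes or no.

t=0 Δ0: p=1 x=0 q=1 u=1 n0=0 r=0 clk=0 z=0 v=1
  Δ1: clk:0→1
  Δ2: x:0→1
  Δ3: u:1→0, n0:0→1
  Δ4: r:0→1, v:1→0
  Δ5: u:0→1
  Δ6: r:1→0
  (6Δ to stable)
t=1 Δ0: p=1 x=1 q=1 u=1 n0=1 r=0 clk=1 z=0 v=0
  Δ1: clk:1→0
  (1Δ to stable)

no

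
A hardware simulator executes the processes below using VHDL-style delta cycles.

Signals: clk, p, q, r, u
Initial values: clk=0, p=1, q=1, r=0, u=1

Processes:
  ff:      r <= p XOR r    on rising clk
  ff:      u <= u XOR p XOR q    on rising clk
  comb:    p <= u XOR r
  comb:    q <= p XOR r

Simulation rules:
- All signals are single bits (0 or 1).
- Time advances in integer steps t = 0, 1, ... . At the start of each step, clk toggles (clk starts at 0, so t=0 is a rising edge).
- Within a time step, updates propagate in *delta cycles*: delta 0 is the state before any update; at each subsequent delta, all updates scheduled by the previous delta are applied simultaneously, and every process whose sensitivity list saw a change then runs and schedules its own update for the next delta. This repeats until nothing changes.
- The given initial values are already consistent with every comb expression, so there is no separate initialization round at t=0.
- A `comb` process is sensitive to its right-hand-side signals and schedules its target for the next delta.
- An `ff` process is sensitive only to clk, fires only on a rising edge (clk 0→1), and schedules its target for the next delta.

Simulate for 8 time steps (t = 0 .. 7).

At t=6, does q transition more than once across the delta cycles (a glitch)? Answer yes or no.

t=0 Δ0: p=1 q=1 r=0 clk=0 u=1
  Δ1: clk:0→1
  Δ2: r:0→1
  Δ3: p:1→0, q:1→0
  Δ4: q:0→1
  (4Δ to stable)
t=1 Δ0: p=0 q=1 r=1 clk=1 u=1
  Δ1: clk:1→0
  (1Δ to stable)
t=2 Δ0: p=0 q=1 r=1 clk=0 u=1
  Δ1: clk:0→1
  Δ2: u:1→0
  Δ3: p:0→1
  Δ4: q:1→0
  (4Δ to stable)
t=3 Δ0: p=1 q=0 r=1 clk=1 u=0
  Δ1: clk:1→0
  (1Δ to stable)
t=4 Δ0: p=1 q=0 r=1 clk=0 u=0
  Δ1: clk:0→1
  Δ2: r:1→0, u:0→1
  Δ3: q:0→1
  (3Δ to stable)
t=5 Δ0: p=1 q=1 r=0 clk=1 u=1
  Δ1: clk:1→0
  (1Δ to stable)
t=6 Δ0: p=1 q=1 r=0 clk=0 u=1
  Δ1: clk:0→1
  Δ2: r:0→1
  Δ3: p:1→0, q:1→0
  Δ4: q:0→1
  (4Δ to stable)
t=7 Δ0: p=0 q=1 r=1 clk=1 u=1
  Δ1: clk:1→0
  (1Δ to stable)

yes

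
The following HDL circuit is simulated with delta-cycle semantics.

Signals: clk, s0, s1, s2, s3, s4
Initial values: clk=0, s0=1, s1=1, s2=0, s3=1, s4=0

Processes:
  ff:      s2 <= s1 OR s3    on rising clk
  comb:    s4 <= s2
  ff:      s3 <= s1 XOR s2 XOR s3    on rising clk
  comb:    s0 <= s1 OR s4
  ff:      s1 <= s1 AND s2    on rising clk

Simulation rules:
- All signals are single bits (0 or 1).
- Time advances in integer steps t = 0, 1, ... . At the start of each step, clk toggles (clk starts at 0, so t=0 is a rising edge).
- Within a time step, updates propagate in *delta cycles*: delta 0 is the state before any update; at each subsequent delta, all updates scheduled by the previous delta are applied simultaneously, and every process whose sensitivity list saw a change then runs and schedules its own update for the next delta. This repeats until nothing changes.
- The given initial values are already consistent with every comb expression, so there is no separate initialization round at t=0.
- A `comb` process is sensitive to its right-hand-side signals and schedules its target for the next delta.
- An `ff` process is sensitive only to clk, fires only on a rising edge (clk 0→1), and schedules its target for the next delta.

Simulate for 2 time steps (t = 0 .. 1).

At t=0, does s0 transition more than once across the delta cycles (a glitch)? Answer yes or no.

[bits: s4,s2,s0,clk,s1,s3]
t=0: Δ0=001011 Δ1=001111 Δ2=011100 Δ3=110100 Δ4=111100 | 4Δ
t=1: Δ0=111100 Δ1=111000 | 1Δ

yes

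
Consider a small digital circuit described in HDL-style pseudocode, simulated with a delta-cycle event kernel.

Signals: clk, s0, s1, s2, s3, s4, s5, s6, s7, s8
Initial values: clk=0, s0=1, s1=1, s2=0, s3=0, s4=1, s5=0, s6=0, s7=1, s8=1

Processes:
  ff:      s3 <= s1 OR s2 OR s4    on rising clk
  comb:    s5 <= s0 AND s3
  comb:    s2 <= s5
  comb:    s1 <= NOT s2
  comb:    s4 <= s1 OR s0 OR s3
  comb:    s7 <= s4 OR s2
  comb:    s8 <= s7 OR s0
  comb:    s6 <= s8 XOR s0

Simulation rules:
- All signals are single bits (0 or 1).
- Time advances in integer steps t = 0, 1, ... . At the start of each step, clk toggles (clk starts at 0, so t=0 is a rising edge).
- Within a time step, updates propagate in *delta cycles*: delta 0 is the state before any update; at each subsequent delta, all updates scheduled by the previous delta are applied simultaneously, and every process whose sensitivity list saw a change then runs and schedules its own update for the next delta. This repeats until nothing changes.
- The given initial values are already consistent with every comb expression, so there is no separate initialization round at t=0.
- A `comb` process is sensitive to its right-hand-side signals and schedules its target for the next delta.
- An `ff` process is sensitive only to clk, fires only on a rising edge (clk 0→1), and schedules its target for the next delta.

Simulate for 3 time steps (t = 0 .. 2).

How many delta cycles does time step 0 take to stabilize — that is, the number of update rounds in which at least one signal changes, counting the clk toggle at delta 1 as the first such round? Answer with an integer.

[bits: s2,s5,clk,s4,s8,s6,s1,s3,s7,s0]
t=0: Δ0=0001101011 Δ1=0011101011 Δ2=0011101111 Δ3=0111101111 Δ4=1111101111 Δ5=1111100111 | 5Δ
t=1: Δ0=1111100111 Δ1=1101100111 | 1Δ
t=2: Δ0=1101100111 Δ1=1111100111 | 1Δ

5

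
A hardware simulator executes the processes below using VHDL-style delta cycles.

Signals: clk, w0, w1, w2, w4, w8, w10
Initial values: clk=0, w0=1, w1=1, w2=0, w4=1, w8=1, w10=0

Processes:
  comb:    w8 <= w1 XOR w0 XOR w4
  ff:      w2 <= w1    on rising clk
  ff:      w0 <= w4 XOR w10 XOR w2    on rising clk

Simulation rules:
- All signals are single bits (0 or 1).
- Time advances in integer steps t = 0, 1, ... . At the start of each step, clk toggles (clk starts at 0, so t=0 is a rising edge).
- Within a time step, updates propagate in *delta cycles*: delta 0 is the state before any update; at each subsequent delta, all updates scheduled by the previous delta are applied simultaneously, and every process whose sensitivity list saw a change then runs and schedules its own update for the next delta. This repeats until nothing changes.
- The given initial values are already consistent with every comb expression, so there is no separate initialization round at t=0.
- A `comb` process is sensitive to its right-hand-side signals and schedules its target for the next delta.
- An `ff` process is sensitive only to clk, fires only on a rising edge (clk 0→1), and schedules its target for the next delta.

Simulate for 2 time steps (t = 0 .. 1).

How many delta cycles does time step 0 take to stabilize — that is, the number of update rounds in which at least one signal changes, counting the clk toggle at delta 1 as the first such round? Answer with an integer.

t0.Δ0 w1=1 w2=0 w0=1 w10=0 w8=1 w4=1 clk=0
t0.Δ1 w1=1 w2=0 w0=1 w10=0 w8=1 w4=1 clk=1
t0.Δ2 w1=1 w2=1 w0=1 w10=0 w8=1 w4=1 clk=1
t1.Δ0 w1=1 w2=1 w0=1 w10=0 w8=1 w4=1 clk=1
t1.Δ1 w1=1 w2=1 w0=1 w10=0 w8=1 w4=1 clk=0

2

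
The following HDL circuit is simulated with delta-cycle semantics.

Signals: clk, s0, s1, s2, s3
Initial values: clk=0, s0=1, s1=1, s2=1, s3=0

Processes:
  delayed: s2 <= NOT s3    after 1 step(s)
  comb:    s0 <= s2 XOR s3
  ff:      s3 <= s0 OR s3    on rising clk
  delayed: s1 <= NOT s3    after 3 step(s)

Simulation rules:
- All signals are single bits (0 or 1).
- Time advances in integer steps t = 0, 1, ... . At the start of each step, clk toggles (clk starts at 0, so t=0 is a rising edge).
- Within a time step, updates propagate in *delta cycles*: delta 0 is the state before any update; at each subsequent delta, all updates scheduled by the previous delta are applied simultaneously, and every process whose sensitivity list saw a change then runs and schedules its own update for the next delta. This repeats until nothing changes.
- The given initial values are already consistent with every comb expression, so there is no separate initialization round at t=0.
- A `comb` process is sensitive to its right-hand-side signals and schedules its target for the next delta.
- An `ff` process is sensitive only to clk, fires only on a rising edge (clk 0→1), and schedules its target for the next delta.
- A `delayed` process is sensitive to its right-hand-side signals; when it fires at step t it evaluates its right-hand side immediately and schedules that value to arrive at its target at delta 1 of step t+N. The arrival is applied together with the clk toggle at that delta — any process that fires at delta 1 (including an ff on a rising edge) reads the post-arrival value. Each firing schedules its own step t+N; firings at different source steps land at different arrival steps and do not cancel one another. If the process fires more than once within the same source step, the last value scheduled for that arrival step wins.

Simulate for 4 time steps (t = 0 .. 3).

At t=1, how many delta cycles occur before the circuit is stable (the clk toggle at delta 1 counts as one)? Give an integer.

t=0 Δ0: s1=1 s2=1 s0=1 s3=0 clk=0
  Δ1: clk:0→1
  Δ2: s3:0→1
  Δ3: s0:1→0
  (3Δ to stable)
t=1 Δ0: s1=1 s2=1 s0=0 s3=1 clk=1
  Δ1: s2:1→0, clk:1→0
  Δ2: s0:0→1
  (2Δ to stable)
t=2 Δ0: s1=1 s2=0 s0=1 s3=1 clk=0
  Δ1: clk:0→1
  (1Δ to stable)
t=3 Δ0: s1=1 s2=0 s0=1 s3=1 clk=1
  Δ1: s1:1→0, clk:1→0
  (1Δ to stable)

2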